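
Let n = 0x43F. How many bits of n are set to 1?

0x43F = 10000111111
Count the 1s: 1 + 1 + 1 + 1 + 1 + 1 + 1 = 7

7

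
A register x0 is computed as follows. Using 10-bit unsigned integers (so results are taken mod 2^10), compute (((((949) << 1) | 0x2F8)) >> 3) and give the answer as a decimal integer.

949 = 1110110101
→ << 1 (mod 2^10) → 1101101010 = 874
0x2F8 = 1011111000
→ | → 1111111010 = 1018
→ >> 3 → 0001111111 = 127

127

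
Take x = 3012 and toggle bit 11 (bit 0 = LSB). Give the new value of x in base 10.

x = 0101111000100
bit 11 is currently 1; toggle it via x ^ (1 << 11) = x ^ 2048
→ 0001111000100 = 964

964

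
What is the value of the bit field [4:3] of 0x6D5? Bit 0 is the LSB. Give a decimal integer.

2

v = 11011010101
Shift right by 3: 11011010
Mask low 2 bits: 10 = 2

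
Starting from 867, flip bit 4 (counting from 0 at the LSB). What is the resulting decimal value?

883

x = 1101100011
bit 4 is currently 0; toggle it via x ^ (1 << 4) = x ^ 16
→ 1101110011 = 883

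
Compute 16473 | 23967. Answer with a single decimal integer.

24031

16473 = 100000001011001
23967 = 101110110011111
 OR → 101110111011111 = 24031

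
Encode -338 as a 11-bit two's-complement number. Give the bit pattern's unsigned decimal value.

338 in 11 bits: 00101010010
Invert: 11010101101
Add 1:  11010101110 = 1710
(Check: 2^11 - 338 = 2048 - 338 = 1710.)

1710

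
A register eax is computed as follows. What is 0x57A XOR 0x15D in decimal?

1063

0x57A = 10101111010
0x15D = 00101011101
XOR → 10000100111 = 1063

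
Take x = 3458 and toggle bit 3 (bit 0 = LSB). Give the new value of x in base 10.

x = 110110000010
bit 3 is currently 0; toggle it via x ^ (1 << 3) = x ^ 8
→ 110110001010 = 3466

3466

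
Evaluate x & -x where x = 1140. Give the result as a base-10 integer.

x = 10001110100 = 1140
-x (two's complement) = …01110001100
AND   = 00000000100 = 4
(x & -x isolates the lowest set bit of x.)

4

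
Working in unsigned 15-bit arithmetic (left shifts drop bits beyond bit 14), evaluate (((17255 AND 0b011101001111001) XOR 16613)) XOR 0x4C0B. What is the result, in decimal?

17255 = 100001101100111
0b011101001111001 = 011101001111001
→ AND → 000001001100001 = 609
16613 = 100000011100101
→ XOR → 100001010000100 = 17028
0x4C0B = 100110000001011
→ XOR → 000111010001111 = 3727

3727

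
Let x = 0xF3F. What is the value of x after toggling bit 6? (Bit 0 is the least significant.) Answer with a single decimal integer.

3967

x = 111100111111
bit 6 is currently 0; toggle it via x ^ (1 << 6) = x ^ 64
→ 111101111111 = 3967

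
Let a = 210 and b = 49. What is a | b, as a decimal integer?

210 = 11010010
49 = 00110001
 OR → 11110011 = 243

243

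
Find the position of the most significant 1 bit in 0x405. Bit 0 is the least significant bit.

10

0x405 = 10000000101
The topmost 1 is at position 10 (since 2^10 = 1024 ≤ 1029 < 2048).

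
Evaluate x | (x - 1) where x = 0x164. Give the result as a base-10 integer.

x = 101100100 = 356
x - 1 = 101100011
OR    = 101100111 = 359
(x | (x - 1) sets all bits below the lowest set bit.)

359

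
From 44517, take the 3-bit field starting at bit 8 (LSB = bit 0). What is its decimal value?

v = 1010110111100101
Shift right by 8: 10101101
Mask low 3 bits: 101 = 5

5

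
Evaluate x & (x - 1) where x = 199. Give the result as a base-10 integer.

x = 11000111 = 199
x - 1 = 11000110
AND   = 11000110 = 198
(x & (x - 1) clears the lowest set bit of x.)

198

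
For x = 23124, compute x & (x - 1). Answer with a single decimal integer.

x = 101101001010100 = 23124
x - 1 = 101101001010011
AND   = 101101001010000 = 23120
(x & (x - 1) clears the lowest set bit of x.)

23120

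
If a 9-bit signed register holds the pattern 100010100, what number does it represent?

pattern = 100010100 (MSB is 1 ⇒ negative)
Invert: 011101011, add 1 → 011101100 = 236, so the value is -236.
(Equivalently: 276 - 2^9 = 276 - 512 = -236.)

-236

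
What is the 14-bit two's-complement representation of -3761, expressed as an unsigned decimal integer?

3761 in 14 bits: 00111010110001
Invert: 11000101001110
Add 1:  11000101001111 = 12623
(Check: 2^14 - 3761 = 16384 - 3761 = 12623.)

12623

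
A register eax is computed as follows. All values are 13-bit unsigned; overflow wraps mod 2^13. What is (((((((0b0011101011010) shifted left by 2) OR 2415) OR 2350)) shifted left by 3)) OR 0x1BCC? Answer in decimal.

7164

0b0011101011010 = 0011101011010
→ shifted left by 2 (mod 2^13) → 1110101101000 = 7528
2415 = 0100101101111
→ OR → 1110101101111 = 7535
2350 = 0100100101110
→ OR → 1110101101111 = 7535
→ shifted left by 3 (mod 2^13) → 0101101111000 = 2936
0x1BCC = 1101111001100
→ OR → 1101111111100 = 7164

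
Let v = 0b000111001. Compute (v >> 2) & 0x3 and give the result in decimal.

2

v = 000111001
Shift right by 2: 0001110
Mask low 2 bits: 10 = 2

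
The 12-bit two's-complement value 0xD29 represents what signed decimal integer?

-727

pattern = 110100101001 (MSB is 1 ⇒ negative)
Invert: 001011010110, add 1 → 001011010111 = 727, so the value is -727.
(Equivalently: 3369 - 2^12 = 3369 - 4096 = -727.)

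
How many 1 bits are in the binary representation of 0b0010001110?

4

n = 10001110
Count the 1s: 1 + 1 + 1 + 1 = 4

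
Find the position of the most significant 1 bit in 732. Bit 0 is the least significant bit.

9

732 = 1011011100
The topmost 1 is at position 9 (since 2^9 = 512 ≤ 732 < 1024).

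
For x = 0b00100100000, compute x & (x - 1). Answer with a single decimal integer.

x = 100100000 = 288
x - 1 = 100011111
AND   = 100000000 = 256
(x & (x - 1) clears the lowest set bit of x.)

256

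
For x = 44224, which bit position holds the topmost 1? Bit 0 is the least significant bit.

15

44224 = 1010110011000000
The topmost 1 is at position 15 (since 2^15 = 32768 ≤ 44224 < 65536).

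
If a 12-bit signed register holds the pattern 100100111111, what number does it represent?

-1729

pattern = 100100111111 (MSB is 1 ⇒ negative)
Invert: 011011000000, add 1 → 011011000001 = 1729, so the value is -1729.
(Equivalently: 2367 - 2^12 = 2367 - 4096 = -1729.)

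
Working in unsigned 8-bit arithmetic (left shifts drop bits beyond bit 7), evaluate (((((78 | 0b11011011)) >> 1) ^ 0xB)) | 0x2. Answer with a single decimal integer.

78 = 01001110
0b11011011 = 11011011
→ | → 11011111 = 223
→ >> 1 → 01101111 = 111
0xB = 00001011
→ ^ → 01100100 = 100
0x2 = 00000010
→ | → 01100110 = 102

102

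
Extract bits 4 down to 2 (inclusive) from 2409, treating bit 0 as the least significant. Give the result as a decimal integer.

v = 100101101001
Shift right by 2: 1001011010
Mask low 3 bits: 010 = 2

2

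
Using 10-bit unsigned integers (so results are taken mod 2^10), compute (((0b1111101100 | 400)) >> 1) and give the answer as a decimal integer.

510

0b1111101100 = 1111101100
400 = 0110010000
→ | → 1111111100 = 1020
→ >> 1 → 0111111110 = 510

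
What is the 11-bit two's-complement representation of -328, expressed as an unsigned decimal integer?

1720

328 in 11 bits: 00101001000
Invert: 11010110111
Add 1:  11010111000 = 1720
(Check: 2^11 - 328 = 2048 - 328 = 1720.)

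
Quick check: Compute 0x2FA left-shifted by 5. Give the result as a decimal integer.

0x2FA = 000001011111010
shift left by 5 → 101111101000000 = 24384
(equivalently, 762 × 2^5 = 762 × 32)

24384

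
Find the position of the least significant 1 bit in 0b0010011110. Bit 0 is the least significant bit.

1

0b0010011110 = 10011110
Trailing zeros: 1, so the lowest set bit is bit 1 (value 2).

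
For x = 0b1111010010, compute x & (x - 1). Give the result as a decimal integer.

x = 1111010010 = 978
x - 1 = 1111010001
AND   = 1111010000 = 976
(x & (x - 1) clears the lowest set bit of x.)

976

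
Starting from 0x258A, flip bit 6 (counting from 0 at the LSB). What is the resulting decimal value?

9674

x = 10010110001010
bit 6 is currently 0; toggle it via x ^ (1 << 6) = x ^ 64
→ 10010111001010 = 9674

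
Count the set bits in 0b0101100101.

n = 101100101
Count the 1s: 1 + 1 + 1 + 1 + 1 = 5

5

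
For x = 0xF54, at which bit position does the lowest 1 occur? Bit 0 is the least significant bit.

2

0xF54 = 111101010100
Trailing zeros: 2, so the lowest set bit is bit 2 (value 4).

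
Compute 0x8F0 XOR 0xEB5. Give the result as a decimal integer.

1605

0x8F0 = 100011110000
0xEB5 = 111010110101
XOR → 011001000101 = 1605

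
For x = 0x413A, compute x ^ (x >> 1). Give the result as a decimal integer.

x = 100000100111010 = 16698
x>>1 = 010000010011101
XOR  = 110000110100111 = 24999
(x ^ (x >> 1) gives the standard binary-reflected Gray code of x.)

24999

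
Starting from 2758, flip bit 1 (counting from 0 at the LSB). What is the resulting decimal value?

x = 0101011000110
bit 1 is currently 1; toggle it via x ^ (1 << 1) = x ^ 2
→ 0101011000100 = 2756

2756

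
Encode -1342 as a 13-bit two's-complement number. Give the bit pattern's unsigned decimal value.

6850

1342 in 13 bits: 0010100111110
Invert: 1101011000001
Add 1:  1101011000010 = 6850
(Check: 2^13 - 1342 = 8192 - 1342 = 6850.)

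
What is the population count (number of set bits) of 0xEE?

0xEE = 11101110
Count the 1s: 1 + 1 + 1 + 1 + 1 + 1 = 6

6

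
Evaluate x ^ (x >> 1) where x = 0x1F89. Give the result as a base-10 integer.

x = 1111110001001 = 8073
x>>1 = 0111111000100
XOR  = 1000001001101 = 4173
(x ^ (x >> 1) gives the standard binary-reflected Gray code of x.)

4173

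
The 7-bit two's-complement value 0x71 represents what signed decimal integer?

-15

pattern = 1110001 (MSB is 1 ⇒ negative)
Invert: 0001110, add 1 → 0001111 = 15, so the value is -15.
(Equivalently: 113 - 2^7 = 113 - 128 = -15.)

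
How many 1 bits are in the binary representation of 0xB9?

0xB9 = 10111001
Count the 1s: 1 + 1 + 1 + 1 + 1 = 5

5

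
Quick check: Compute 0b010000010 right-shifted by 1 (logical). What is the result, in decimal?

x = 10000010
shift right by 1 → 01000001 = 65
(equivalently, floor(130 / 2))

65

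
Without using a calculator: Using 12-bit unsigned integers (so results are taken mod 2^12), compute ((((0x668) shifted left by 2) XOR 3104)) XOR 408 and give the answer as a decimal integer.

1048

0x668 = 011001101000
→ shifted left by 2 (mod 2^12) → 100110100000 = 2464
3104 = 110000100000
→ XOR → 010110000000 = 1408
408 = 000110011000
→ XOR → 010000011000 = 1048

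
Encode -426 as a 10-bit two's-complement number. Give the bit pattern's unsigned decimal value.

426 in 10 bits: 0110101010
Invert: 1001010101
Add 1:  1001010110 = 598
(Check: 2^10 - 426 = 1024 - 426 = 598.)

598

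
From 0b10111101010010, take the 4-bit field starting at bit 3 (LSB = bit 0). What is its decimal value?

10

v = 10111101010010
Shift right by 3: 10111101010
Mask low 4 bits: 1010 = 10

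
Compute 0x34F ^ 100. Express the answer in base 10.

811

0x34F = 1101001111
100 = 0001100100
XOR → 1100101011 = 811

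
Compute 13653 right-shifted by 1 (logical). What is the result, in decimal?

6826

13653 = 11010101010101
shift right by 1 → 01101010101010 = 6826
(equivalently, floor(13653 / 2))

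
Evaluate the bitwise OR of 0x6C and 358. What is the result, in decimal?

0x6C = 001101100
358 = 101100110
 OR → 101101110 = 366

366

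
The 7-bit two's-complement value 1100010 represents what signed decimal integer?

-30

pattern = 1100010 (MSB is 1 ⇒ negative)
Invert: 0011101, add 1 → 0011110 = 30, so the value is -30.
(Equivalently: 98 - 2^7 = 98 - 128 = -30.)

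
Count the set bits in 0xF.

0xF = 1111
Count the 1s: 1 + 1 + 1 + 1 = 4

4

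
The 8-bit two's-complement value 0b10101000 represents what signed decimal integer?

-88

pattern = 10101000 (MSB is 1 ⇒ negative)
Invert: 01010111, add 1 → 01011000 = 88, so the value is -88.
(Equivalently: 168 - 2^8 = 168 - 256 = -88.)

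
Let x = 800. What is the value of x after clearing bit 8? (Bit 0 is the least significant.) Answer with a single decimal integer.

544

x = 1100100000
bit 8 is currently 1; clear it via x & ~(1 << 8) = x & ~256
→ 1000100000 = 544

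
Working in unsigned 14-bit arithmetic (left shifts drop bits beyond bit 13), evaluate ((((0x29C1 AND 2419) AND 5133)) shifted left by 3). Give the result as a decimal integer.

8

0x29C1 = 10100111000001
2419 = 00100101110011
→ AND → 00100101000001 = 2369
5133 = 01010000001101
→ AND → 00000000000001 = 1
→ shifted left by 3 (mod 2^14) → 00000000001000 = 8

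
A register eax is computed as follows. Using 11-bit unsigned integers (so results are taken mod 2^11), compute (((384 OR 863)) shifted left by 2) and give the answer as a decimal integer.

1916

384 = 00110000000
863 = 01101011111
→ OR → 01111011111 = 991
→ shifted left by 2 (mod 2^11) → 11101111100 = 1916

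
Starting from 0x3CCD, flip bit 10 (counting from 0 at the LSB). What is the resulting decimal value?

x = 11110011001101
bit 10 is currently 1; toggle it via x ^ (1 << 10) = x ^ 1024
→ 11100011001101 = 14541

14541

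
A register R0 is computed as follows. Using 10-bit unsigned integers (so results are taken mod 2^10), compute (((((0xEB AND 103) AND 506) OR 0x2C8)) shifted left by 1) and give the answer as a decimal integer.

0xEB = 0011101011
103 = 0001100111
→ AND → 0001100011 = 99
506 = 0111111010
→ AND → 0001100010 = 98
0x2C8 = 1011001000
→ OR → 1011101010 = 746
→ shifted left by 1 (mod 2^10) → 0111010100 = 468

468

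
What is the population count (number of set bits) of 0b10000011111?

n = 10000011111
Count the 1s: 1 + 1 + 1 + 1 + 1 + 1 = 6

6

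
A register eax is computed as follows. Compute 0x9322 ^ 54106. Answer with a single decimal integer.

0x9322 = 1001001100100010
54106 = 1101001101011010
XOR → 0100000001111000 = 16504

16504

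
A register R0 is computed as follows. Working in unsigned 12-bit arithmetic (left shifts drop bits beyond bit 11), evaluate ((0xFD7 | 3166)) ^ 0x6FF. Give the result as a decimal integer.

2336

0xFD7 = 111111010111
3166 = 110001011110
→ | → 111111011111 = 4063
0x6FF = 011011111111
→ ^ → 100100100000 = 2336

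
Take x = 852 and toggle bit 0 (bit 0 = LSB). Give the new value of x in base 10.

853

x = 1101010100
bit 0 is currently 0; toggle it via x ^ (1 << 0) = x ^ 1
→ 1101010101 = 853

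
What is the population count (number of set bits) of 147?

4

147 = 10010011
Count the 1s: 1 + 1 + 1 + 1 = 4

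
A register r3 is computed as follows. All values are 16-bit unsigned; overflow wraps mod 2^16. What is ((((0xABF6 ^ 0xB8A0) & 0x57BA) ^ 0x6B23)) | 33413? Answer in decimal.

64181

0xABF6 = 1010101111110110
0xB8A0 = 1011100010100000
→ ^ → 0001001101010110 = 4950
0x57BA = 0101011110111010
→ & → 0001001100010010 = 4882
0x6B23 = 0110101100100011
→ ^ → 0111100000110001 = 30769
33413 = 1000001010000101
→ | → 1111101010110101 = 64181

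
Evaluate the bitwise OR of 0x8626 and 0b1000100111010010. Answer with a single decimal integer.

0x8626 = 1000011000100110
b = 1000100111010010
 OR → 1000111111110110 = 36854

36854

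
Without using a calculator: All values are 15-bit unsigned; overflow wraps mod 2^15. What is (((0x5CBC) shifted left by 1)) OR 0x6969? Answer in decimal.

0x5CBC = 101110010111100
→ shifted left by 1 (mod 2^15) → 011100101111000 = 14712
0x6969 = 110100101101001
→ OR → 111100101111001 = 31097

31097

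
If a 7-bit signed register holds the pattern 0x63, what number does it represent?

pattern = 1100011 (MSB is 1 ⇒ negative)
Invert: 0011100, add 1 → 0011101 = 29, so the value is -29.
(Equivalently: 99 - 2^7 = 99 - 128 = -29.)

-29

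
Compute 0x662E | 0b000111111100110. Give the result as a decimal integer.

0x662E = 110011000101110
b = 000111111100110
 OR → 110111111101110 = 28654

28654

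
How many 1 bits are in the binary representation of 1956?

1956 = 11110100100
Count the 1s: 1 + 1 + 1 + 1 + 1 + 1 = 6

6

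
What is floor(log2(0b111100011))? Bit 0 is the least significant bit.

8

0b111100011 = 111100011
The topmost 1 is at position 8 (since 2^8 = 256 ≤ 483 < 512).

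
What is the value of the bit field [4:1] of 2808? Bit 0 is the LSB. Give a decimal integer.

12

v = 0101011111000
Shift right by 1: 010101111100
Mask low 4 bits: 1100 = 12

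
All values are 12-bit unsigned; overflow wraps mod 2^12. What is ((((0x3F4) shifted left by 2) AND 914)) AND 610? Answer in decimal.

512

0x3F4 = 001111110100
→ shifted left by 2 (mod 2^12) → 111111010000 = 4048
914 = 001110010010
→ AND → 001110010000 = 912
610 = 001001100010
→ AND → 001000000000 = 512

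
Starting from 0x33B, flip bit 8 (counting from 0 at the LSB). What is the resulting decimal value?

x = 1100111011
bit 8 is currently 1; toggle it via x ^ (1 << 8) = x ^ 256
→ 1000111011 = 571

571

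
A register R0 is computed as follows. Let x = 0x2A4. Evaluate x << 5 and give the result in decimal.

0x2A4 = 000001010100100
shift left by 5 → 101010010000000 = 21632
(equivalently, 676 × 2^5 = 676 × 32)

21632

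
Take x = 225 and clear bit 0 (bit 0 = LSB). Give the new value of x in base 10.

224

x = 0011100001
bit 0 is currently 1; clear it via x & ~(1 << 0) = x & ~1
→ 0011100000 = 224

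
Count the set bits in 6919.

7

6919 = 1101100000111
Count the 1s: 1 + 1 + 1 + 1 + 1 + 1 + 1 = 7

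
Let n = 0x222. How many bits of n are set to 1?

0x222 = 1000100010
Count the 1s: 1 + 1 + 1 = 3

3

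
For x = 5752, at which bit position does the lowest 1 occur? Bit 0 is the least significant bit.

5752 = 1011001111000
Trailing zeros: 3, so the lowest set bit is bit 3 (value 8).

3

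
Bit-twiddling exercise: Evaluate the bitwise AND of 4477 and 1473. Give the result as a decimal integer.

321

4477 = 1000101111101
1473 = 0010111000001
AND → 0000101000001 = 321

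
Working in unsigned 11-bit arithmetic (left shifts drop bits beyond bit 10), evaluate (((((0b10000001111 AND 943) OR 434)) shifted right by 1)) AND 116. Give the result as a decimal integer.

0b10000001111 = 10000001111
943 = 01110101111
→ AND → 00000001111 = 15
434 = 00110110010
→ OR → 00110111111 = 447
→ shifted right by 1 → 00011011111 = 223
116 = 00001110100
→ AND → 00001010100 = 84

84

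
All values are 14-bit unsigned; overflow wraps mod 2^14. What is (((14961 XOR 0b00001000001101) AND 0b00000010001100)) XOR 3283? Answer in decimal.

14961 = 11101001110001
0b00001000001101 = 00001000001101
→ XOR → 11100001111100 = 14460
0b00000010001100 = 00000010001100
→ AND → 00000000001100 = 12
3283 = 00110011010011
→ XOR → 00110011011111 = 3295

3295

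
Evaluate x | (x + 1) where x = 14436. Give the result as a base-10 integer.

x = 11100001100100 = 14436
x + 1 = 11100001100101
OR    = 11100001100101 = 14437
(x | (x + 1) sets the lowest cleared bit.)

14437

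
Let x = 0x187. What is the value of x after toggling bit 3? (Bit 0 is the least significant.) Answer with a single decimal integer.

399

x = 0000110000111
bit 3 is currently 0; toggle it via x ^ (1 << 3) = x ^ 8
→ 0000110001111 = 399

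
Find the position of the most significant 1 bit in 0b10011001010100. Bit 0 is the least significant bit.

13

0b10011001010100 = 10011001010100
The topmost 1 is at position 13 (since 2^13 = 8192 ≤ 9812 < 16384).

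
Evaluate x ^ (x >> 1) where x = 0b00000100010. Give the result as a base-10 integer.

51

x = 100010 = 34
x>>1 = 010001
XOR  = 110011 = 51
(x ^ (x >> 1) gives the standard binary-reflected Gray code of x.)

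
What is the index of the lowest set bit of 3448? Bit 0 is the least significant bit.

3

3448 = 110101111000
Trailing zeros: 3, so the lowest set bit is bit 3 (value 8).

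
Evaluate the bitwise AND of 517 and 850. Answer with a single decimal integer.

512

517 = 1000000101
850 = 1101010010
AND → 1000000000 = 512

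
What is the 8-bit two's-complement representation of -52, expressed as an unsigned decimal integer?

204

52 in 8 bits: 00110100
Invert: 11001011
Add 1:  11001100 = 204
(Check: 2^8 - 52 = 256 - 52 = 204.)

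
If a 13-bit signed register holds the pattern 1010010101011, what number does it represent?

pattern = 1010010101011 (MSB is 1 ⇒ negative)
Invert: 0101101010100, add 1 → 0101101010101 = 2901, so the value is -2901.
(Equivalently: 5291 - 2^13 = 5291 - 8192 = -2901.)

-2901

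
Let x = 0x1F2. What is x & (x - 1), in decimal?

x = 111110010 = 498
x - 1 = 111110001
AND   = 111110000 = 496
(x & (x - 1) clears the lowest set bit of x.)

496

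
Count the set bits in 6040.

6040 = 1011110011000
Count the 1s: 1 + 1 + 1 + 1 + 1 + 1 + 1 = 7

7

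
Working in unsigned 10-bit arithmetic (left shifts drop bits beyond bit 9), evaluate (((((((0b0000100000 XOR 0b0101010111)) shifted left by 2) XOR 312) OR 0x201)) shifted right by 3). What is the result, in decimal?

92

0b0000100000 = 0000100000
0b0101010111 = 0101010111
→ XOR → 0101110111 = 375
→ shifted left by 2 (mod 2^10) → 0111011100 = 476
312 = 0100111000
→ XOR → 0011100100 = 228
0x201 = 1000000001
→ OR → 1011100101 = 741
→ shifted right by 3 → 0001011100 = 92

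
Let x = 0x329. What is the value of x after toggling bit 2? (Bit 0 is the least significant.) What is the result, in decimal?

813

x = 01100101001
bit 2 is currently 0; toggle it via x ^ (1 << 2) = x ^ 4
→ 01100101101 = 813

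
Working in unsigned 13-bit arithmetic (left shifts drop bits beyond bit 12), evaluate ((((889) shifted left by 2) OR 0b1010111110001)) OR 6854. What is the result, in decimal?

889 = 0001101111001
→ shifted left by 2 (mod 2^13) → 0110111100100 = 3556
0b1010111110001 = 1010111110001
→ OR → 1110111110101 = 7669
6854 = 1101011000110
→ OR → 1111111110111 = 8183

8183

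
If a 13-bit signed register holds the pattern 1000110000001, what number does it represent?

-3711

pattern = 1000110000001 (MSB is 1 ⇒ negative)
Invert: 0111001111110, add 1 → 0111001111111 = 3711, so the value is -3711.
(Equivalently: 4481 - 2^13 = 4481 - 8192 = -3711.)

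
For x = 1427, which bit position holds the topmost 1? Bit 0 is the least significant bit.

10

1427 = 10110010011
The topmost 1 is at position 10 (since 2^10 = 1024 ≤ 1427 < 2048).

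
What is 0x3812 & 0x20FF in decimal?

0x3812 = 11100000010010
0x20FF = 10000011111111
AND → 10000000010010 = 8210

8210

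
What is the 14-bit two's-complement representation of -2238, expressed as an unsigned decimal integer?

2238 in 14 bits: 00100010111110
Invert: 11011101000001
Add 1:  11011101000010 = 14146
(Check: 2^14 - 2238 = 16384 - 2238 = 14146.)

14146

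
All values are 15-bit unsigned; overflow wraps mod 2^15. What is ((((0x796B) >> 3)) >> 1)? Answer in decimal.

1942

0x796B = 111100101101011
→ >> 3 → 000111100101101 = 3885
→ >> 1 → 000011110010110 = 1942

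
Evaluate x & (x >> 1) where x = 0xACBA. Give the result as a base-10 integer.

1048

x = 1010110010111010 = 44218
x>>1 = 0101011001011101
AND  = 0000010000011000 = 1048
(x & (x >> 1) has a 1 wherever x has two consecutive 1 bits.)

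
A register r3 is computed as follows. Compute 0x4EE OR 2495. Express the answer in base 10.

3583

0x4EE = 010011101110
2495 = 100110111111
 OR → 110111111111 = 3583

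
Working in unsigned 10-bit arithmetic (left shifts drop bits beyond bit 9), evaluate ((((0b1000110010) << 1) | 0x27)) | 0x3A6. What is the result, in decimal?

999

0b1000110010 = 1000110010
→ << 1 (mod 2^10) → 0001100100 = 100
0x27 = 0000100111
→ | → 0001100111 = 103
0x3A6 = 1110100110
→ | → 1111100111 = 999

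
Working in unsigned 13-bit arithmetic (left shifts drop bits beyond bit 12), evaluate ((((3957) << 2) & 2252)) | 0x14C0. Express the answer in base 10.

3957 = 0111101110101
→ << 2 (mod 2^13) → 1110111010100 = 7636
2252 = 0100011001100
→ & → 0100011000100 = 2244
0x14C0 = 1010011000000
→ | → 1110011000100 = 7364

7364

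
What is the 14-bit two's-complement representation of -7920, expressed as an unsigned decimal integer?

8464

7920 in 14 bits: 01111011110000
Invert: 10000100001111
Add 1:  10000100010000 = 8464
(Check: 2^14 - 7920 = 16384 - 7920 = 8464.)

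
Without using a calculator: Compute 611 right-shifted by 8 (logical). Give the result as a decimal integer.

2

611 = 1001100011
shift right by 8 → 0000000010 = 2
(equivalently, floor(611 / 256))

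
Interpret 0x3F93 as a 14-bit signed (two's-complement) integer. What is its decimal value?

pattern = 11111110010011 (MSB is 1 ⇒ negative)
Invert: 00000001101100, add 1 → 00000001101101 = 109, so the value is -109.
(Equivalently: 16275 - 2^14 = 16275 - 16384 = -109.)

-109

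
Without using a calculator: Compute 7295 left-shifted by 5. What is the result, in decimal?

233440

7295 = 000001110001111111
shift left by 5 → 111000111111100000 = 233440
(equivalently, 7295 × 2^5 = 7295 × 32)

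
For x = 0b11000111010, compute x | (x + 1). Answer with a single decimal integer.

x = 11000111010 = 1594
x + 1 = 11000111011
OR    = 11000111011 = 1595
(x | (x + 1) sets the lowest cleared bit.)

1595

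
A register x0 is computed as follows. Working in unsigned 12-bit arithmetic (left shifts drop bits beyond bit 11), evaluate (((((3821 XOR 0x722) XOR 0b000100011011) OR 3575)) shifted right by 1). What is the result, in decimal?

3821 = 111011101101
0x722 = 011100100010
→ XOR → 100111001111 = 2511
0b000100011011 = 000100011011
→ XOR → 100011010100 = 2260
3575 = 110111110111
→ OR → 110111110111 = 3575
→ shifted right by 1 → 011011111011 = 1787

1787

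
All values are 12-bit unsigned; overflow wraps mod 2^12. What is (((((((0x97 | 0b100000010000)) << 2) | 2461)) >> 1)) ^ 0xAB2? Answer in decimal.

0x97 = 000010010111
0b100000010000 = 100000010000
→ | → 100010010111 = 2199
→ << 2 (mod 2^12) → 001001011100 = 604
2461 = 100110011101
→ | → 101111011101 = 3037
→ >> 1 → 010111101110 = 1518
0xAB2 = 101010110010
→ ^ → 111101011100 = 3932

3932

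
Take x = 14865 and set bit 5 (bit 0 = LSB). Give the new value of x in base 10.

x = 11101000010001
bit 5 is currently 0; set it via x | (1 << 5) = x | 32
→ 11101000110001 = 14897

14897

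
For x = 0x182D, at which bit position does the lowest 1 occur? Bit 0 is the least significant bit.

0

0x182D = 1100000101101
Trailing zeros: 0, so the lowest set bit is bit 0 (value 1).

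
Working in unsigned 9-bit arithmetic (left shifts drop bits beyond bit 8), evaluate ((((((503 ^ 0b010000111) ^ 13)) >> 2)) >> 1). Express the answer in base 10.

503 = 111110111
0b010000111 = 010000111
→ ^ → 101110000 = 368
13 = 000001101
→ ^ → 101111101 = 381
→ >> 2 → 001011111 = 95
→ >> 1 → 000101111 = 47

47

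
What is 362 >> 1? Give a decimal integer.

181

362 = 101101010
shift right by 1 → 010110101 = 181
(equivalently, floor(362 / 2))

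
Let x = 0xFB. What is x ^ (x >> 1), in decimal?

134

x = 11111011 = 251
x>>1 = 01111101
XOR  = 10000110 = 134
(x ^ (x >> 1) gives the standard binary-reflected Gray code of x.)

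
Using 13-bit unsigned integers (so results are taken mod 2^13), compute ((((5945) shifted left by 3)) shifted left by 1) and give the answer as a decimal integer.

5008

5945 = 1011100111001
→ shifted left by 3 (mod 2^13) → 1100111001000 = 6600
→ shifted left by 1 (mod 2^13) → 1001110010000 = 5008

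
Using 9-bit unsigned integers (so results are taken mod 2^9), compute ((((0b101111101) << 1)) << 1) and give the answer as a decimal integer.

500

0b101111101 = 101111101
→ << 1 (mod 2^9) → 011111010 = 250
→ << 1 (mod 2^9) → 111110100 = 500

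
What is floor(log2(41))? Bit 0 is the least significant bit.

41 = 101001
The topmost 1 is at position 5 (since 2^5 = 32 ≤ 41 < 64).

5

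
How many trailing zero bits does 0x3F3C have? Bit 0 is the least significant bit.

2

0x3F3C = 11111100111100
Trailing zeros: 2, so the lowest set bit is bit 2 (value 4).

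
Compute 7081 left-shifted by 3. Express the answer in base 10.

7081 = 0001101110101001
shift left by 3 → 1101110101001000 = 56648
(equivalently, 7081 × 2^3 = 7081 × 8)

56648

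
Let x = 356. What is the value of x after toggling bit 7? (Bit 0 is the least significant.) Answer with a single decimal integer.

x = 0101100100
bit 7 is currently 0; toggle it via x ^ (1 << 7) = x ^ 128
→ 0111100100 = 484

484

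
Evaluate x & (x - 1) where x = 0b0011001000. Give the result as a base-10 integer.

192

x = 11001000 = 200
x - 1 = 11000111
AND   = 11000000 = 192
(x & (x - 1) clears the lowest set bit of x.)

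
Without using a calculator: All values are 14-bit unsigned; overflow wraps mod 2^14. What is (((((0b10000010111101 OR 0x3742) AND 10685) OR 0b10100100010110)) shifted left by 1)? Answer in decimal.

4990

0b10000010111101 = 10000010111101
0x3742 = 11011101000010
→ OR → 11011111111111 = 14335
10685 = 10100110111101
→ AND → 10000110111101 = 8637
0b10100100010110 = 10100100010110
→ OR → 10100110111111 = 10687
→ shifted left by 1 (mod 2^14) → 01001101111110 = 4990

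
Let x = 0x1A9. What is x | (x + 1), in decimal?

427

x = 110101001 = 425
x + 1 = 110101010
OR    = 110101011 = 427
(x | (x + 1) sets the lowest cleared bit.)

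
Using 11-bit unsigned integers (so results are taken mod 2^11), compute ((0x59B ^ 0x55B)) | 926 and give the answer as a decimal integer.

0x59B = 10110011011
0x55B = 10101011011
→ ^ → 00011000000 = 192
926 = 01110011110
→ | → 01111011110 = 990

990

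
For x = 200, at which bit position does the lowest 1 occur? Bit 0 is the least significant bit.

3

200 = 11001000
Trailing zeros: 3, so the lowest set bit is bit 3 (value 8).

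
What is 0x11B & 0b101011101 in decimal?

281

0x11B = 100011011
b = 101011101
AND → 100011001 = 281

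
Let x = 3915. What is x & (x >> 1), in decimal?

x = 111101001011 = 3915
x>>1 = 011110100101
AND  = 011100000001 = 1793
(x & (x >> 1) has a 1 wherever x has two consecutive 1 bits.)

1793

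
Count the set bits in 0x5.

0x5 = 101
Count the 1s: 1 + 1 = 2

2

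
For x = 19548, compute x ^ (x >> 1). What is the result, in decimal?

27250

x = 100110001011100 = 19548
x>>1 = 010011000101110
XOR  = 110101001110010 = 27250
(x ^ (x >> 1) gives the standard binary-reflected Gray code of x.)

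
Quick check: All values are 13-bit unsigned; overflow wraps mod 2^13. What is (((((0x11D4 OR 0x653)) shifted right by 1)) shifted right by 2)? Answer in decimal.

0x11D4 = 1000111010100
0x653 = 0011001010011
→ OR → 1011111010111 = 6103
→ shifted right by 1 → 0101111101011 = 3051
→ shifted right by 2 → 0001011111010 = 762

762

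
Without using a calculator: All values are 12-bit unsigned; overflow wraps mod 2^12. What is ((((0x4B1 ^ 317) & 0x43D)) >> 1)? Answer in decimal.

0x4B1 = 010010110001
317 = 000100111101
→ ^ → 010110001100 = 1420
0x43D = 010000111101
→ & → 010000001100 = 1036
→ >> 1 → 001000000110 = 518

518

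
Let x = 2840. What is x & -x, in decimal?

8

x = 101100011000 = 2840
-x (two's complement) = …010011101000
AND   = 000000001000 = 8
(x & -x isolates the lowest set bit of x.)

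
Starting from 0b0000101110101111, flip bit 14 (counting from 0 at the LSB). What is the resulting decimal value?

x = 0000101110101111
bit 14 is currently 0; toggle it via x ^ (1 << 14) = x ^ 16384
→ 0100101110101111 = 19375

19375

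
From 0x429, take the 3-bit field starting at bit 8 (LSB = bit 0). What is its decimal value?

v = 10000101001
Shift right by 8: 100
Mask low 3 bits: 100 = 4

4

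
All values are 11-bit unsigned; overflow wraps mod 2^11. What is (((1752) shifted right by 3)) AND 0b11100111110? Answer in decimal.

1752 = 11011011000
→ shifted right by 3 → 00011011011 = 219
0b11100111110 = 11100111110
→ AND → 00000011010 = 26

26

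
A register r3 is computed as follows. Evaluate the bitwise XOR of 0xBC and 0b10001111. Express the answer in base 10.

0xBC = 10111100
b = 10001111
XOR → 00110011 = 51

51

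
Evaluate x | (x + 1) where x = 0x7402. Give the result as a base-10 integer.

x = 111010000000010 = 29698
x + 1 = 111010000000011
OR    = 111010000000011 = 29699
(x | (x + 1) sets the lowest cleared bit.)

29699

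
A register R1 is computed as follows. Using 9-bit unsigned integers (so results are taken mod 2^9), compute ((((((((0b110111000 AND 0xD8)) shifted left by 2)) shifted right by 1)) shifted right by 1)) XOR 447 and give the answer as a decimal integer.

423

0b110111000 = 110111000
0xD8 = 011011000
→ AND → 010011000 = 152
→ shifted left by 2 (mod 2^9) → 001100000 = 96
→ shifted right by 1 → 000110000 = 48
→ shifted right by 1 → 000011000 = 24
447 = 110111111
→ XOR → 110100111 = 423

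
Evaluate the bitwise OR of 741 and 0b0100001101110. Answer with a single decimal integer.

2799

741 = 001011100101
b = 100001101110
 OR → 101011101111 = 2799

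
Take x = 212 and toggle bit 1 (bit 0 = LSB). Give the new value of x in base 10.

x = 11010100
bit 1 is currently 0; toggle it via x ^ (1 << 1) = x ^ 2
→ 11010110 = 214

214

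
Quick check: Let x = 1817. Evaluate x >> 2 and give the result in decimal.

1817 = 11100011001
shift right by 2 → 00111000110 = 454
(equivalently, floor(1817 / 4))

454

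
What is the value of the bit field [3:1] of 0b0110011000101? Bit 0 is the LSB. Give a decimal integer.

v = 0110011000101
Shift right by 1: 011001100010
Mask low 3 bits: 010 = 2

2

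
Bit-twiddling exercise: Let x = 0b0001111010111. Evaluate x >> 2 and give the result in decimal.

x = 1111010111
shift right by 2 → 0011110101 = 245
(equivalently, floor(983 / 4))

245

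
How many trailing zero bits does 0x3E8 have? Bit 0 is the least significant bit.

0x3E8 = 1111101000
Trailing zeros: 3, so the lowest set bit is bit 3 (value 8).

3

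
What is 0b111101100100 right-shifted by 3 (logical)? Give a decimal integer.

x = 111101100100
shift right by 3 → 000111101100 = 492
(equivalently, floor(3940 / 8))

492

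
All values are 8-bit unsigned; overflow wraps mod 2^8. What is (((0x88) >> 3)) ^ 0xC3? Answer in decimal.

0x88 = 10001000
→ >> 3 → 00010001 = 17
0xC3 = 11000011
→ ^ → 11010010 = 210

210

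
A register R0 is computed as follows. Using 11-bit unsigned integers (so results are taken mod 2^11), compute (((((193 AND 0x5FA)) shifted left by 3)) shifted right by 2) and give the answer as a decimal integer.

384

193 = 00011000001
0x5FA = 10111111010
→ AND → 00011000000 = 192
→ shifted left by 3 (mod 2^11) → 11000000000 = 1536
→ shifted right by 2 → 00110000000 = 384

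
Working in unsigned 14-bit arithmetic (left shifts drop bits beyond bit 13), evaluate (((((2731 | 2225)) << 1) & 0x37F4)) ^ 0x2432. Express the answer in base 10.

12614

2731 = 00101010101011
2225 = 00100010110001
→ | → 00101010111011 = 2747
→ << 1 (mod 2^14) → 01010101110110 = 5494
0x37F4 = 11011111110100
→ & → 01010101110100 = 5492
0x2432 = 10010000110010
→ ^ → 11000101000110 = 12614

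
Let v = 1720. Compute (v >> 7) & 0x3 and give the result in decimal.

1

v = 11010111000
Shift right by 7: 1101
Mask low 2 bits: 01 = 1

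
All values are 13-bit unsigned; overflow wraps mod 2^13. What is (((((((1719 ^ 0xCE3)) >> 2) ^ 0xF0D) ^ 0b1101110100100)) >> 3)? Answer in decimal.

711

1719 = 0011010110111
0xCE3 = 0110011100011
→ ^ → 0101001010100 = 2644
→ >> 2 → 0001010010101 = 661
0xF0D = 0111100001101
→ ^ → 0110110011000 = 3480
0b1101110100100 = 1101110100100
→ ^ → 1011000111100 = 5692
→ >> 3 → 0001011000111 = 711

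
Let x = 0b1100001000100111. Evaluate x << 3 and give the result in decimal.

397624

x = 0001100001000100111
shift left by 3 → 1100001000100111000 = 397624
(equivalently, 49703 × 2^3 = 49703 × 8)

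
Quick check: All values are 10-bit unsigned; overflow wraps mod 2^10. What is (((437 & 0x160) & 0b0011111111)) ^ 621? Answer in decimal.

589

437 = 0110110101
0x160 = 0101100000
→ & → 0100100000 = 288
0b0011111111 = 0011111111
→ & → 0000100000 = 32
621 = 1001101101
→ ^ → 1001001101 = 589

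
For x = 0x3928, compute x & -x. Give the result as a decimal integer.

x = 11100100101000 = 14632
-x (two's complement) = …00011011011000
AND   = 00000000001000 = 8
(x & -x isolates the lowest set bit of x.)

8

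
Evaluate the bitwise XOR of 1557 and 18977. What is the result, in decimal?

19508

1557 = 000011000010101
18977 = 100101000100001
XOR → 100110000110100 = 19508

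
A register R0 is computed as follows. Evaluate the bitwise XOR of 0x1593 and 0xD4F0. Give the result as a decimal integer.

0x1593 = 0001010110010011
0xD4F0 = 1101010011110000
XOR → 1100000101100011 = 49507

49507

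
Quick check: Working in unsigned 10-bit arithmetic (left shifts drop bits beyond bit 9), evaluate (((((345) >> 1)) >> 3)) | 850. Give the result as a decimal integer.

345 = 0101011001
→ >> 1 → 0010101100 = 172
→ >> 3 → 0000010101 = 21
850 = 1101010010
→ | → 1101010111 = 855

855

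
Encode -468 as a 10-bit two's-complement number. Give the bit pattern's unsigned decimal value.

556

468 in 10 bits: 0111010100
Invert: 1000101011
Add 1:  1000101100 = 556
(Check: 2^10 - 468 = 1024 - 468 = 556.)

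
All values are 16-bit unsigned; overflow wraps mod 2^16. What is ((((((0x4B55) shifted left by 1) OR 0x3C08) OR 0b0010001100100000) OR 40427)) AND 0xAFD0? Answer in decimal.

44992

0x4B55 = 0100101101010101
→ shifted left by 1 (mod 2^16) → 1001011010101010 = 38570
0x3C08 = 0011110000001000
→ OR → 1011111010101010 = 48810
0b0010001100100000 = 0010001100100000
→ OR → 1011111110101010 = 49066
40427 = 1001110111101011
→ OR → 1011111111101011 = 49131
0xAFD0 = 1010111111010000
→ AND → 1010111111000000 = 44992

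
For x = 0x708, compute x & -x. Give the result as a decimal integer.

8

x = 11100001000 = 1800
-x (two's complement) = …00011111000
AND   = 00000001000 = 8
(x & -x isolates the lowest set bit of x.)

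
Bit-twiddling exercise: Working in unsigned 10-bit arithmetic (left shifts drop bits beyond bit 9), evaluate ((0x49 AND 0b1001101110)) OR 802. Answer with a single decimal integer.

874

0x49 = 0001001001
0b1001101110 = 1001101110
→ AND → 0001001000 = 72
802 = 1100100010
→ OR → 1101101010 = 874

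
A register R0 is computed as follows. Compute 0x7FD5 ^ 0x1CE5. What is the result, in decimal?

0x7FD5 = 111111111010101
0x1CE5 = 001110011100101
XOR → 110001100110000 = 25392

25392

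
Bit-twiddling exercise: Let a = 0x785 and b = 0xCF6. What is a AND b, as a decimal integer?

0x785 = 011110000101
0xCF6 = 110011110110
AND → 010010000100 = 1156

1156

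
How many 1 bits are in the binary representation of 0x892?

0x892 = 100010010010
Count the 1s: 1 + 1 + 1 + 1 = 4

4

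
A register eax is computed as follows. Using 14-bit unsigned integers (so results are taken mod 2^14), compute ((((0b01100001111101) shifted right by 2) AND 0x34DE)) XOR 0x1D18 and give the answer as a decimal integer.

0b01100001111101 = 01100001111101
→ shifted right by 2 → 00011000011111 = 1567
0x34DE = 11010011011110
→ AND → 00010000011110 = 1054
0x1D18 = 01110100011000
→ XOR → 01100100000110 = 6406

6406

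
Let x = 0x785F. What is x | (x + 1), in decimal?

30847

x = 111100001011111 = 30815
x + 1 = 111100001100000
OR    = 111100001111111 = 30847
(x | (x + 1) sets the lowest cleared bit.)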